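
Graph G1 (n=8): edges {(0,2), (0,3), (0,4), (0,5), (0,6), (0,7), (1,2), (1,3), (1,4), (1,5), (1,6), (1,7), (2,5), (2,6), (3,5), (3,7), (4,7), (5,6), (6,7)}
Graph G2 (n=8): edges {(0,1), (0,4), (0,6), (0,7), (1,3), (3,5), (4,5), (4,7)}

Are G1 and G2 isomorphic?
No, not isomorphic

The graphs are NOT isomorphic.

Connected components of G1: 1 component(s) with vertex sets [[0, 1, 2, 3, 4, 5, 6, 7]], sizes [8].
Connected components of G2: 2 component(s) with vertex sets [[2], [0, 1, 3, 4, 5, 6, 7]], sizes [1, 7].
The number of connected components (and the multiset of component sizes) is an isomorphism invariant — an isomorphism maps each component of G1 bijectively onto a component of G2. Since G1 has 1 component(s) and G2 has 2, they cannot be isomorphic.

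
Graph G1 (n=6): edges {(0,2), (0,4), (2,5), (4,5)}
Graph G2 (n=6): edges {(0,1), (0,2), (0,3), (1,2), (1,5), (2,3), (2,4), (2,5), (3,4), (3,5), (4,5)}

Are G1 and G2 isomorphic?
No, not isomorphic

The graphs are NOT isomorphic.

Connected components of G1: 3 component(s) with vertex sets [[1], [3], [0, 2, 4, 5]], sizes [1, 1, 4].
Connected components of G2: 1 component(s) with vertex sets [[0, 1, 2, 3, 4, 5]], sizes [6].
The number of connected components (and the multiset of component sizes) is an isomorphism invariant — an isomorphism maps each component of G1 bijectively onto a component of G2. Since G1 has 3 component(s) and G2 has 1, they cannot be isomorphic.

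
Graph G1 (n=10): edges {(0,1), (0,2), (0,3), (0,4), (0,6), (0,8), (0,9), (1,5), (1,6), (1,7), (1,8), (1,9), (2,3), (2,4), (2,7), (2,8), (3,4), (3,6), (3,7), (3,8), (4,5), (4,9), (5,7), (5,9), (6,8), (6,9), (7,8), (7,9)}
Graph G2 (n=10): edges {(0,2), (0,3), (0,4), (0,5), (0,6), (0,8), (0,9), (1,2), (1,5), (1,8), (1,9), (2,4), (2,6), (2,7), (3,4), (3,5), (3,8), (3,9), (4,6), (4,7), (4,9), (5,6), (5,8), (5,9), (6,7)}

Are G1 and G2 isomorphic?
No, not isomorphic

The graphs are NOT isomorphic.

Degrees in G1: deg(0)=7, deg(1)=6, deg(2)=5, deg(3)=6, deg(4)=5, deg(5)=4, deg(6)=5, deg(7)=6, deg(8)=6, deg(9)=6.
Sorted degree sequence of G1: [7, 6, 6, 6, 6, 6, 5, 5, 5, 4].
Degrees in G2: deg(0)=7, deg(1)=4, deg(2)=5, deg(3)=5, deg(4)=6, deg(5)=6, deg(6)=5, deg(7)=3, deg(8)=4, deg(9)=5.
Sorted degree sequence of G2: [7, 6, 6, 5, 5, 5, 5, 4, 4, 3].
The (sorted) degree sequence is an isomorphism invariant, so since G1 and G2 have different degree sequences they cannot be isomorphic.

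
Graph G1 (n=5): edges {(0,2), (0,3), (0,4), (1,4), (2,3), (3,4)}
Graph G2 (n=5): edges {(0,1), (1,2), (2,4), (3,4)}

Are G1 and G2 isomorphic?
No, not isomorphic

The graphs are NOT isomorphic.

Degrees in G1: deg(0)=3, deg(1)=1, deg(2)=2, deg(3)=3, deg(4)=3.
Sorted degree sequence of G1: [3, 3, 3, 2, 1].
Degrees in G2: deg(0)=1, deg(1)=2, deg(2)=2, deg(3)=1, deg(4)=2.
Sorted degree sequence of G2: [2, 2, 2, 1, 1].
The (sorted) degree sequence is an isomorphism invariant, so since G1 and G2 have different degree sequences they cannot be isomorphic.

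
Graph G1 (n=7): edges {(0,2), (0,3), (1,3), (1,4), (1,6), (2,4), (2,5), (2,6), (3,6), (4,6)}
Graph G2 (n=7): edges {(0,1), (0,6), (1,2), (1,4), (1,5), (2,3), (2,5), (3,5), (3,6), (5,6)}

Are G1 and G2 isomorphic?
Yes, isomorphic

The graphs are isomorphic.
One valid mapping φ: V(G1) → V(G2): 0→0, 1→3, 2→1, 3→6, 4→2, 5→4, 6→5

Verify φ preserves adjacency — for each edge of G1, its image is an edge of G2:
  (0,2) → (φ(0),φ(2)) = (0,1) ∈ E(G2) ✓
  (0,3) → (φ(0),φ(3)) = (0,6) ∈ E(G2) ✓
  (1,3) → (φ(1),φ(3)) = (3,6) ∈ E(G2) ✓
  (1,4) → (φ(1),φ(4)) = (2,3) ∈ E(G2) ✓
  (1,6) → (φ(1),φ(6)) = (3,5) ∈ E(G2) ✓
  (2,4) → (φ(2),φ(4)) = (1,2) ∈ E(G2) ✓
  (2,5) → (φ(2),φ(5)) = (1,4) ∈ E(G2) ✓
  (2,6) → (φ(2),φ(6)) = (1,5) ∈ E(G2) ✓
  (3,6) → (φ(3),φ(6)) = (5,6) ∈ E(G2) ✓
  (4,6) → (φ(4),φ(6)) = (2,5) ∈ E(G2) ✓
All 10 edges of G1 map to edges of G2, and |E(G1)| = |E(G2)| = 10, so φ is a bijection on edges as well as vertices. Hence G1 ≅ G2.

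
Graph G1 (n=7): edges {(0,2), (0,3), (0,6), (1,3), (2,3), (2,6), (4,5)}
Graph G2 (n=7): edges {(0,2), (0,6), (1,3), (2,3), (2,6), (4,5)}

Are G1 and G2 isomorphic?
No, not isomorphic

The graphs are NOT isomorphic.

Counting edges: G1 has 7 edge(s); G2 has 6 edge(s).
Edge count is an isomorphism invariant (a bijection on vertices induces a bijection on edges), so differing edge counts rule out isomorphism.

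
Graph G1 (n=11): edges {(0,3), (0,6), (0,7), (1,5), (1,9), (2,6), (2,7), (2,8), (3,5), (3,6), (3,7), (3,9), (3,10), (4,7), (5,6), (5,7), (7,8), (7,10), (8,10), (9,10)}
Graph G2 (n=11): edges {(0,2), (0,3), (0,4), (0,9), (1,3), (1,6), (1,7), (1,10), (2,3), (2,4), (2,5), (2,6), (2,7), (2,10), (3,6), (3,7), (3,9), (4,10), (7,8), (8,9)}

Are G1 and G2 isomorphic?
Yes, isomorphic

The graphs are isomorphic.
One valid mapping φ: V(G1) → V(G2): 0→6, 1→8, 2→10, 3→3, 4→5, 5→7, 6→1, 7→2, 8→4, 9→9, 10→0

Verify φ preserves adjacency — for each edge of G1, its image is an edge of G2:
  (0,3) → (φ(0),φ(3)) = (3,6) ∈ E(G2) ✓
  (0,6) → (φ(0),φ(6)) = (1,6) ∈ E(G2) ✓
  (0,7) → (φ(0),φ(7)) = (2,6) ∈ E(G2) ✓
  (1,5) → (φ(1),φ(5)) = (7,8) ∈ E(G2) ✓
  (1,9) → (φ(1),φ(9)) = (8,9) ∈ E(G2) ✓
  (2,6) → (φ(2),φ(6)) = (1,10) ∈ E(G2) ✓
  (2,7) → (φ(2),φ(7)) = (2,10) ∈ E(G2) ✓
  (2,8) → (φ(2),φ(8)) = (4,10) ∈ E(G2) ✓
  (3,5) → (φ(3),φ(5)) = (3,7) ∈ E(G2) ✓
  (3,6) → (φ(3),φ(6)) = (1,3) ∈ E(G2) ✓
  (3,7) → (φ(3),φ(7)) = (2,3) ∈ E(G2) ✓
  (3,9) → (φ(3),φ(9)) = (3,9) ∈ E(G2) ✓
  (3,10) → (φ(3),φ(10)) = (0,3) ∈ E(G2) ✓
  (4,7) → (φ(4),φ(7)) = (2,5) ∈ E(G2) ✓
  (5,6) → (φ(5),φ(6)) = (1,7) ∈ E(G2) ✓
  (5,7) → (φ(5),φ(7)) = (2,7) ∈ E(G2) ✓
  (7,8) → (φ(7),φ(8)) = (2,4) ∈ E(G2) ✓
  (7,10) → (φ(7),φ(10)) = (0,2) ∈ E(G2) ✓
  (8,10) → (φ(8),φ(10)) = (0,4) ∈ E(G2) ✓
  (9,10) → (φ(9),φ(10)) = (0,9) ∈ E(G2) ✓
All 20 edges of G1 map to edges of G2, and |E(G1)| = |E(G2)| = 20, so φ is a bijection on edges as well as vertices. Hence G1 ≅ G2.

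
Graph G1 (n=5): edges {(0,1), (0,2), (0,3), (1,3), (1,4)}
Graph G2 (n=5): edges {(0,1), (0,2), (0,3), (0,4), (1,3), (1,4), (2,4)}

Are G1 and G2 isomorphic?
No, not isomorphic

The graphs are NOT isomorphic.

Counting edges: G1 has 5 edge(s); G2 has 7 edge(s).
Edge count is an isomorphism invariant (a bijection on vertices induces a bijection on edges), so differing edge counts rule out isomorphism.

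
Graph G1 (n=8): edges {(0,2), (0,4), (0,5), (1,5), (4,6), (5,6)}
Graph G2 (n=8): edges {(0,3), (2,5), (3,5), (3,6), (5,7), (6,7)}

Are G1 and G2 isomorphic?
Yes, isomorphic

The graphs are isomorphic.
One valid mapping φ: V(G1) → V(G2): 0→3, 1→2, 2→0, 3→4, 4→6, 5→5, 6→7, 7→1

Verify φ preserves adjacency — for each edge of G1, its image is an edge of G2:
  (0,2) → (φ(0),φ(2)) = (0,3) ∈ E(G2) ✓
  (0,4) → (φ(0),φ(4)) = (3,6) ∈ E(G2) ✓
  (0,5) → (φ(0),φ(5)) = (3,5) ∈ E(G2) ✓
  (1,5) → (φ(1),φ(5)) = (2,5) ∈ E(G2) ✓
  (4,6) → (φ(4),φ(6)) = (6,7) ∈ E(G2) ✓
  (5,6) → (φ(5),φ(6)) = (5,7) ∈ E(G2) ✓
All 6 edges of G1 map to edges of G2, and |E(G1)| = |E(G2)| = 6, so φ is a bijection on edges as well as vertices. Hence G1 ≅ G2.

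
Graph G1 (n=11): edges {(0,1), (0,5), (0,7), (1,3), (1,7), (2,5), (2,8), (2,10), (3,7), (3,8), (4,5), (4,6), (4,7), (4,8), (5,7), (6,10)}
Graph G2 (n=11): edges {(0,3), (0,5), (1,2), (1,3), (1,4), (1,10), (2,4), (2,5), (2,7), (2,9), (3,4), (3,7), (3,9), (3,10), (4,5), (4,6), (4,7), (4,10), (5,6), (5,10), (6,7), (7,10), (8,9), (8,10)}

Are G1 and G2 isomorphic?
No, not isomorphic

The graphs are NOT isomorphic.

Connected components of G1: 2 component(s) with vertex sets [[9], [0, 1, 2, 3, 4, 5, 6, 7, 8, 10]], sizes [1, 10].
Connected components of G2: 1 component(s) with vertex sets [[0, 1, 2, 3, 4, 5, 6, 7, 8, 9, 10]], sizes [11].
The number of connected components (and the multiset of component sizes) is an isomorphism invariant — an isomorphism maps each component of G1 bijectively onto a component of G2. Since G1 has 2 component(s) and G2 has 1, they cannot be isomorphic.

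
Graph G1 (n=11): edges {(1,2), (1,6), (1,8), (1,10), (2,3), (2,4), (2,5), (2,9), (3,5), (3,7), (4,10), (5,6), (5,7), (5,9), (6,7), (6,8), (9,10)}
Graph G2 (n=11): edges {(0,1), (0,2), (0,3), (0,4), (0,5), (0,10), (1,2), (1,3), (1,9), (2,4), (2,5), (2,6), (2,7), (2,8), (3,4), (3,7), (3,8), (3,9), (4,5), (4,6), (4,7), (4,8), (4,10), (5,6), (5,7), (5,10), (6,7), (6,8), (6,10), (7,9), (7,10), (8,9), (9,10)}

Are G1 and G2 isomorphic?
No, not isomorphic

The graphs are NOT isomorphic.

Counting triangles (3-cliques): G1 has 5, G2 has 33.
Triangle count is an isomorphism invariant, so differing triangle counts rule out isomorphism.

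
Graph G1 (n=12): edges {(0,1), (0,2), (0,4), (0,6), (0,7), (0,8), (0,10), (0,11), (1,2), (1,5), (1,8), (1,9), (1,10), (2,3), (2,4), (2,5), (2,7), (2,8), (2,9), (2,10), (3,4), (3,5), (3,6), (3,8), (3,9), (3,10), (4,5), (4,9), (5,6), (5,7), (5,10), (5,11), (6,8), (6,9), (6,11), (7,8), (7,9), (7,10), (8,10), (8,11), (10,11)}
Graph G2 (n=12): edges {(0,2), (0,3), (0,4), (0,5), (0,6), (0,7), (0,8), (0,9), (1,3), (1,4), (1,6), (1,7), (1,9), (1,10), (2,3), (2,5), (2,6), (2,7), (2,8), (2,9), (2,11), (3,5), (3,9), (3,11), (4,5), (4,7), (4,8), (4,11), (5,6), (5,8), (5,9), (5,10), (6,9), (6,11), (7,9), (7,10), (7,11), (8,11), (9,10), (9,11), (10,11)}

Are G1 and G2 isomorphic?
Yes, isomorphic

The graphs are isomorphic.
One valid mapping φ: V(G1) → V(G2): 0→5, 1→3, 2→9, 3→7, 4→10, 5→11, 6→4, 7→6, 8→0, 9→1, 10→2, 11→8

Verify φ preserves adjacency — for each edge of G1, its image is an edge of G2:
  (0,1) → (φ(0),φ(1)) = (3,5) ∈ E(G2) ✓
  (0,2) → (φ(0),φ(2)) = (5,9) ∈ E(G2) ✓
  (0,4) → (φ(0),φ(4)) = (5,10) ∈ E(G2) ✓
  (0,6) → (φ(0),φ(6)) = (4,5) ∈ E(G2) ✓
  (0,7) → (φ(0),φ(7)) = (5,6) ∈ E(G2) ✓
  (0,8) → (φ(0),φ(8)) = (0,5) ∈ E(G2) ✓
  (0,10) → (φ(0),φ(10)) = (2,5) ∈ E(G2) ✓
  (0,11) → (φ(0),φ(11)) = (5,8) ∈ E(G2) ✓
  (1,2) → (φ(1),φ(2)) = (3,9) ∈ E(G2) ✓
  (1,5) → (φ(1),φ(5)) = (3,11) ∈ E(G2) ✓
  (1,8) → (φ(1),φ(8)) = (0,3) ∈ E(G2) ✓
  (1,9) → (φ(1),φ(9)) = (1,3) ∈ E(G2) ✓
  (1,10) → (φ(1),φ(10)) = (2,3) ∈ E(G2) ✓
  (2,3) → (φ(2),φ(3)) = (7,9) ∈ E(G2) ✓
  (2,4) → (φ(2),φ(4)) = (9,10) ∈ E(G2) ✓
  (2,5) → (φ(2),φ(5)) = (9,11) ∈ E(G2) ✓
  (2,7) → (φ(2),φ(7)) = (6,9) ∈ E(G2) ✓
  (2,8) → (φ(2),φ(8)) = (0,9) ∈ E(G2) ✓
  (2,9) → (φ(2),φ(9)) = (1,9) ∈ E(G2) ✓
  (2,10) → (φ(2),φ(10)) = (2,9) ∈ E(G2) ✓
  (3,4) → (φ(3),φ(4)) = (7,10) ∈ E(G2) ✓
  (3,5) → (φ(3),φ(5)) = (7,11) ∈ E(G2) ✓
  (3,6) → (φ(3),φ(6)) = (4,7) ∈ E(G2) ✓
  (3,8) → (φ(3),φ(8)) = (0,7) ∈ E(G2) ✓
  (3,9) → (φ(3),φ(9)) = (1,7) ∈ E(G2) ✓
  (3,10) → (φ(3),φ(10)) = (2,7) ∈ E(G2) ✓
  (4,5) → (φ(4),φ(5)) = (10,11) ∈ E(G2) ✓
  (4,9) → (φ(4),φ(9)) = (1,10) ∈ E(G2) ✓
  (5,6) → (φ(5),φ(6)) = (4,11) ∈ E(G2) ✓
  (5,7) → (φ(5),φ(7)) = (6,11) ∈ E(G2) ✓
  (5,10) → (φ(5),φ(10)) = (2,11) ∈ E(G2) ✓
  (5,11) → (φ(5),φ(11)) = (8,11) ∈ E(G2) ✓
  (6,8) → (φ(6),φ(8)) = (0,4) ∈ E(G2) ✓
  (6,9) → (φ(6),φ(9)) = (1,4) ∈ E(G2) ✓
  (6,11) → (φ(6),φ(11)) = (4,8) ∈ E(G2) ✓
  (7,8) → (φ(7),φ(8)) = (0,6) ∈ E(G2) ✓
  (7,9) → (φ(7),φ(9)) = (1,6) ∈ E(G2) ✓
  (7,10) → (φ(7),φ(10)) = (2,6) ∈ E(G2) ✓
  (8,10) → (φ(8),φ(10)) = (0,2) ∈ E(G2) ✓
  (8,11) → (φ(8),φ(11)) = (0,8) ∈ E(G2) ✓
  (10,11) → (φ(10),φ(11)) = (2,8) ∈ E(G2) ✓
All 41 edges of G1 map to edges of G2, and |E(G1)| = |E(G2)| = 41, so φ is a bijection on edges as well as vertices. Hence G1 ≅ G2.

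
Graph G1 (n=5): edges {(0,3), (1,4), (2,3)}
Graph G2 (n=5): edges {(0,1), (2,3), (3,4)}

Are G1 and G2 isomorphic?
Yes, isomorphic

The graphs are isomorphic.
One valid mapping φ: V(G1) → V(G2): 0→4, 1→0, 2→2, 3→3, 4→1

Verify φ preserves adjacency — for each edge of G1, its image is an edge of G2:
  (0,3) → (φ(0),φ(3)) = (3,4) ∈ E(G2) ✓
  (1,4) → (φ(1),φ(4)) = (0,1) ∈ E(G2) ✓
  (2,3) → (φ(2),φ(3)) = (2,3) ∈ E(G2) ✓
All 3 edges of G1 map to edges of G2, and |E(G1)| = |E(G2)| = 3, so φ is a bijection on edges as well as vertices. Hence G1 ≅ G2.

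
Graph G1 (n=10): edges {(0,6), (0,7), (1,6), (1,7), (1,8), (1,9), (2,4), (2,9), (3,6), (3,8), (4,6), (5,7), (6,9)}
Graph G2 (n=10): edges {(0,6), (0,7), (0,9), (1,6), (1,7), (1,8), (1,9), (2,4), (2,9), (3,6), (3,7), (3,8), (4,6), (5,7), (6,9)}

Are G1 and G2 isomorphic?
No, not isomorphic

The graphs are NOT isomorphic.

Counting edges: G1 has 13 edge(s); G2 has 15 edge(s).
Edge count is an isomorphism invariant (a bijection on vertices induces a bijection on edges), so differing edge counts rule out isomorphism.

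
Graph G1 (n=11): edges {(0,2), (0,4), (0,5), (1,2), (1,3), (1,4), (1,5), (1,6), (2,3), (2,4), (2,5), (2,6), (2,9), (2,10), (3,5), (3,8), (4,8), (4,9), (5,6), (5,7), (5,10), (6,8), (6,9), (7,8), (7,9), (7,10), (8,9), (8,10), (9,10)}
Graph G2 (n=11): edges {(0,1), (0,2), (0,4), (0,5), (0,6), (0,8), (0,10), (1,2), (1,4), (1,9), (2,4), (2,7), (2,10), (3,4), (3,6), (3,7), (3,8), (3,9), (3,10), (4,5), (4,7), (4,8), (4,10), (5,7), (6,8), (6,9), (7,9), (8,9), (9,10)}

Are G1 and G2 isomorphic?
Yes, isomorphic

The graphs are isomorphic.
One valid mapping φ: V(G1) → V(G2): 0→5, 1→2, 2→4, 3→1, 4→7, 5→0, 6→10, 7→6, 8→9, 9→3, 10→8

Verify φ preserves adjacency — for each edge of G1, its image is an edge of G2:
  (0,2) → (φ(0),φ(2)) = (4,5) ∈ E(G2) ✓
  (0,4) → (φ(0),φ(4)) = (5,7) ∈ E(G2) ✓
  (0,5) → (φ(0),φ(5)) = (0,5) ∈ E(G2) ✓
  (1,2) → (φ(1),φ(2)) = (2,4) ∈ E(G2) ✓
  (1,3) → (φ(1),φ(3)) = (1,2) ∈ E(G2) ✓
  (1,4) → (φ(1),φ(4)) = (2,7) ∈ E(G2) ✓
  (1,5) → (φ(1),φ(5)) = (0,2) ∈ E(G2) ✓
  (1,6) → (φ(1),φ(6)) = (2,10) ∈ E(G2) ✓
  (2,3) → (φ(2),φ(3)) = (1,4) ∈ E(G2) ✓
  (2,4) → (φ(2),φ(4)) = (4,7) ∈ E(G2) ✓
  (2,5) → (φ(2),φ(5)) = (0,4) ∈ E(G2) ✓
  (2,6) → (φ(2),φ(6)) = (4,10) ∈ E(G2) ✓
  (2,9) → (φ(2),φ(9)) = (3,4) ∈ E(G2) ✓
  (2,10) → (φ(2),φ(10)) = (4,8) ∈ E(G2) ✓
  (3,5) → (φ(3),φ(5)) = (0,1) ∈ E(G2) ✓
  (3,8) → (φ(3),φ(8)) = (1,9) ∈ E(G2) ✓
  (4,8) → (φ(4),φ(8)) = (7,9) ∈ E(G2) ✓
  (4,9) → (φ(4),φ(9)) = (3,7) ∈ E(G2) ✓
  (5,6) → (φ(5),φ(6)) = (0,10) ∈ E(G2) ✓
  (5,7) → (φ(5),φ(7)) = (0,6) ∈ E(G2) ✓
  (5,10) → (φ(5),φ(10)) = (0,8) ∈ E(G2) ✓
  (6,8) → (φ(6),φ(8)) = (9,10) ∈ E(G2) ✓
  (6,9) → (φ(6),φ(9)) = (3,10) ∈ E(G2) ✓
  (7,8) → (φ(7),φ(8)) = (6,9) ∈ E(G2) ✓
  (7,9) → (φ(7),φ(9)) = (3,6) ∈ E(G2) ✓
  (7,10) → (φ(7),φ(10)) = (6,8) ∈ E(G2) ✓
  (8,9) → (φ(8),φ(9)) = (3,9) ∈ E(G2) ✓
  (8,10) → (φ(8),φ(10)) = (8,9) ∈ E(G2) ✓
  (9,10) → (φ(9),φ(10)) = (3,8) ∈ E(G2) ✓
All 29 edges of G1 map to edges of G2, and |E(G1)| = |E(G2)| = 29, so φ is a bijection on edges as well as vertices. Hence G1 ≅ G2.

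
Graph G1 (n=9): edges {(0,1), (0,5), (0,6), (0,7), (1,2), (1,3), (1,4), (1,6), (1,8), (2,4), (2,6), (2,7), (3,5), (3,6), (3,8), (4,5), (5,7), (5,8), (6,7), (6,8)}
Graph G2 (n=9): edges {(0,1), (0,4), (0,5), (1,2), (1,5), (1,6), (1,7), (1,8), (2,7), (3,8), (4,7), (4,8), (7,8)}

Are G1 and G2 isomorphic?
No, not isomorphic

The graphs are NOT isomorphic.

Degrees in G1: deg(0)=4, deg(1)=6, deg(2)=4, deg(3)=4, deg(4)=3, deg(5)=5, deg(6)=6, deg(7)=4, deg(8)=4.
Sorted degree sequence of G1: [6, 6, 5, 4, 4, 4, 4, 4, 3].
Degrees in G2: deg(0)=3, deg(1)=6, deg(2)=2, deg(3)=1, deg(4)=3, deg(5)=2, deg(6)=1, deg(7)=4, deg(8)=4.
Sorted degree sequence of G2: [6, 4, 4, 3, 3, 2, 2, 1, 1].
The (sorted) degree sequence is an isomorphism invariant, so since G1 and G2 have different degree sequences they cannot be isomorphic.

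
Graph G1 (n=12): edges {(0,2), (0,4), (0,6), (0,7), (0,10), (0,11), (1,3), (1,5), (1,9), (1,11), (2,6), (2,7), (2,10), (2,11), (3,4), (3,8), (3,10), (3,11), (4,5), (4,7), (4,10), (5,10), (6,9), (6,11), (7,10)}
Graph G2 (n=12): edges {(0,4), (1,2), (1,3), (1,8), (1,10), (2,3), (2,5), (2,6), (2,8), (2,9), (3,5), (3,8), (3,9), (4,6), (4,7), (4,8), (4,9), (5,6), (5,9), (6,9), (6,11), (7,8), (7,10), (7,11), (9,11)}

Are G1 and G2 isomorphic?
Yes, isomorphic

The graphs are isomorphic.
One valid mapping φ: V(G1) → V(G2): 0→2, 1→7, 2→3, 3→4, 4→6, 5→11, 6→1, 7→5, 8→0, 9→10, 10→9, 11→8

Verify φ preserves adjacency — for each edge of G1, its image is an edge of G2:
  (0,2) → (φ(0),φ(2)) = (2,3) ∈ E(G2) ✓
  (0,4) → (φ(0),φ(4)) = (2,6) ∈ E(G2) ✓
  (0,6) → (φ(0),φ(6)) = (1,2) ∈ E(G2) ✓
  (0,7) → (φ(0),φ(7)) = (2,5) ∈ E(G2) ✓
  (0,10) → (φ(0),φ(10)) = (2,9) ∈ E(G2) ✓
  (0,11) → (φ(0),φ(11)) = (2,8) ∈ E(G2) ✓
  (1,3) → (φ(1),φ(3)) = (4,7) ∈ E(G2) ✓
  (1,5) → (φ(1),φ(5)) = (7,11) ∈ E(G2) ✓
  (1,9) → (φ(1),φ(9)) = (7,10) ∈ E(G2) ✓
  (1,11) → (φ(1),φ(11)) = (7,8) ∈ E(G2) ✓
  (2,6) → (φ(2),φ(6)) = (1,3) ∈ E(G2) ✓
  (2,7) → (φ(2),φ(7)) = (3,5) ∈ E(G2) ✓
  (2,10) → (φ(2),φ(10)) = (3,9) ∈ E(G2) ✓
  (2,11) → (φ(2),φ(11)) = (3,8) ∈ E(G2) ✓
  (3,4) → (φ(3),φ(4)) = (4,6) ∈ E(G2) ✓
  (3,8) → (φ(3),φ(8)) = (0,4) ∈ E(G2) ✓
  (3,10) → (φ(3),φ(10)) = (4,9) ∈ E(G2) ✓
  (3,11) → (φ(3),φ(11)) = (4,8) ∈ E(G2) ✓
  (4,5) → (φ(4),φ(5)) = (6,11) ∈ E(G2) ✓
  (4,7) → (φ(4),φ(7)) = (5,6) ∈ E(G2) ✓
  (4,10) → (φ(4),φ(10)) = (6,9) ∈ E(G2) ✓
  (5,10) → (φ(5),φ(10)) = (9,11) ∈ E(G2) ✓
  (6,9) → (φ(6),φ(9)) = (1,10) ∈ E(G2) ✓
  (6,11) → (φ(6),φ(11)) = (1,8) ∈ E(G2) ✓
  (7,10) → (φ(7),φ(10)) = (5,9) ∈ E(G2) ✓
All 25 edges of G1 map to edges of G2, and |E(G1)| = |E(G2)| = 25, so φ is a bijection on edges as well as vertices. Hence G1 ≅ G2.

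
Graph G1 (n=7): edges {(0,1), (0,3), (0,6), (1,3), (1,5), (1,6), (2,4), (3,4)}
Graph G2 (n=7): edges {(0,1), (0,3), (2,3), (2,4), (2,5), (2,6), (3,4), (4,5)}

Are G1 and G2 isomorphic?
Yes, isomorphic

The graphs are isomorphic.
One valid mapping φ: V(G1) → V(G2): 0→4, 1→2, 2→1, 3→3, 4→0, 5→6, 6→5

Verify φ preserves adjacency — for each edge of G1, its image is an edge of G2:
  (0,1) → (φ(0),φ(1)) = (2,4) ∈ E(G2) ✓
  (0,3) → (φ(0),φ(3)) = (3,4) ∈ E(G2) ✓
  (0,6) → (φ(0),φ(6)) = (4,5) ∈ E(G2) ✓
  (1,3) → (φ(1),φ(3)) = (2,3) ∈ E(G2) ✓
  (1,5) → (φ(1),φ(5)) = (2,6) ∈ E(G2) ✓
  (1,6) → (φ(1),φ(6)) = (2,5) ∈ E(G2) ✓
  (2,4) → (φ(2),φ(4)) = (0,1) ∈ E(G2) ✓
  (3,4) → (φ(3),φ(4)) = (0,3) ∈ E(G2) ✓
All 8 edges of G1 map to edges of G2, and |E(G1)| = |E(G2)| = 8, so φ is a bijection on edges as well as vertices. Hence G1 ≅ G2.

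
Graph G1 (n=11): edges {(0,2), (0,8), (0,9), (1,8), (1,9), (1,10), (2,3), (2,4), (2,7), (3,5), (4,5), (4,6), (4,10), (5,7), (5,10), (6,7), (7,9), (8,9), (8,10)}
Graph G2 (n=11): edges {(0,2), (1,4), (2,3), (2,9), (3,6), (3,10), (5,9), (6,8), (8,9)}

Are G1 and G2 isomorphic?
No, not isomorphic

The graphs are NOT isomorphic.

Connected components of G1: 1 component(s) with vertex sets [[0, 1, 2, 3, 4, 5, 6, 7, 8, 9, 10]], sizes [11].
Connected components of G2: 3 component(s) with vertex sets [[7], [1, 4], [0, 2, 3, 5, 6, 8, 9, 10]], sizes [1, 2, 8].
The number of connected components (and the multiset of component sizes) is an isomorphism invariant — an isomorphism maps each component of G1 bijectively onto a component of G2. Since G1 has 1 component(s) and G2 has 3, they cannot be isomorphic.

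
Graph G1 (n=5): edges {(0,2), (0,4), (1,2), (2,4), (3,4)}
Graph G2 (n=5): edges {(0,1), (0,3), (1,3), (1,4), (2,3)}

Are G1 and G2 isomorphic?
Yes, isomorphic

The graphs are isomorphic.
One valid mapping φ: V(G1) → V(G2): 0→0, 1→2, 2→3, 3→4, 4→1

Verify φ preserves adjacency — for each edge of G1, its image is an edge of G2:
  (0,2) → (φ(0),φ(2)) = (0,3) ∈ E(G2) ✓
  (0,4) → (φ(0),φ(4)) = (0,1) ∈ E(G2) ✓
  (1,2) → (φ(1),φ(2)) = (2,3) ∈ E(G2) ✓
  (2,4) → (φ(2),φ(4)) = (1,3) ∈ E(G2) ✓
  (3,4) → (φ(3),φ(4)) = (1,4) ∈ E(G2) ✓
All 5 edges of G1 map to edges of G2, and |E(G1)| = |E(G2)| = 5, so φ is a bijection on edges as well as vertices. Hence G1 ≅ G2.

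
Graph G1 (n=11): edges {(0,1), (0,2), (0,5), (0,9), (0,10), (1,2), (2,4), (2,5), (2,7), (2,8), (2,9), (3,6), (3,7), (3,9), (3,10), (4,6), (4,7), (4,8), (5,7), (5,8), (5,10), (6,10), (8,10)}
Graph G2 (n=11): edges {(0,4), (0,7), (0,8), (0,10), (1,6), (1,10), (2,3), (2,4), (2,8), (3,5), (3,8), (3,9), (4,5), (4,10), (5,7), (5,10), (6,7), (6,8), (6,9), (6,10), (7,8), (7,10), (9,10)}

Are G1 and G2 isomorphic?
Yes, isomorphic

The graphs are isomorphic.
One valid mapping φ: V(G1) → V(G2): 0→6, 1→1, 2→10, 3→3, 4→4, 5→7, 6→2, 7→5, 8→0, 9→9, 10→8

Verify φ preserves adjacency — for each edge of G1, its image is an edge of G2:
  (0,1) → (φ(0),φ(1)) = (1,6) ∈ E(G2) ✓
  (0,2) → (φ(0),φ(2)) = (6,10) ∈ E(G2) ✓
  (0,5) → (φ(0),φ(5)) = (6,7) ∈ E(G2) ✓
  (0,9) → (φ(0),φ(9)) = (6,9) ∈ E(G2) ✓
  (0,10) → (φ(0),φ(10)) = (6,8) ∈ E(G2) ✓
  (1,2) → (φ(1),φ(2)) = (1,10) ∈ E(G2) ✓
  (2,4) → (φ(2),φ(4)) = (4,10) ∈ E(G2) ✓
  (2,5) → (φ(2),φ(5)) = (7,10) ∈ E(G2) ✓
  (2,7) → (φ(2),φ(7)) = (5,10) ∈ E(G2) ✓
  (2,8) → (φ(2),φ(8)) = (0,10) ∈ E(G2) ✓
  (2,9) → (φ(2),φ(9)) = (9,10) ∈ E(G2) ✓
  (3,6) → (φ(3),φ(6)) = (2,3) ∈ E(G2) ✓
  (3,7) → (φ(3),φ(7)) = (3,5) ∈ E(G2) ✓
  (3,9) → (φ(3),φ(9)) = (3,9) ∈ E(G2) ✓
  (3,10) → (φ(3),φ(10)) = (3,8) ∈ E(G2) ✓
  (4,6) → (φ(4),φ(6)) = (2,4) ∈ E(G2) ✓
  (4,7) → (φ(4),φ(7)) = (4,5) ∈ E(G2) ✓
  (4,8) → (φ(4),φ(8)) = (0,4) ∈ E(G2) ✓
  (5,7) → (φ(5),φ(7)) = (5,7) ∈ E(G2) ✓
  (5,8) → (φ(5),φ(8)) = (0,7) ∈ E(G2) ✓
  (5,10) → (φ(5),φ(10)) = (7,8) ∈ E(G2) ✓
  (6,10) → (φ(6),φ(10)) = (2,8) ∈ E(G2) ✓
  (8,10) → (φ(8),φ(10)) = (0,8) ∈ E(G2) ✓
All 23 edges of G1 map to edges of G2, and |E(G1)| = |E(G2)| = 23, so φ is a bijection on edges as well as vertices. Hence G1 ≅ G2.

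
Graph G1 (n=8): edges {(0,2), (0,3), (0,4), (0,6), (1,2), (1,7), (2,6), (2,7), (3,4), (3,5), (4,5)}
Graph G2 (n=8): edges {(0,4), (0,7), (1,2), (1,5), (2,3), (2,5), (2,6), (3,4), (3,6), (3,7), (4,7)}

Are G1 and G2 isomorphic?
Yes, isomorphic

The graphs are isomorphic.
One valid mapping φ: V(G1) → V(G2): 0→3, 1→1, 2→2, 3→7, 4→4, 5→0, 6→6, 7→5

Verify φ preserves adjacency — for each edge of G1, its image is an edge of G2:
  (0,2) → (φ(0),φ(2)) = (2,3) ∈ E(G2) ✓
  (0,3) → (φ(0),φ(3)) = (3,7) ∈ E(G2) ✓
  (0,4) → (φ(0),φ(4)) = (3,4) ∈ E(G2) ✓
  (0,6) → (φ(0),φ(6)) = (3,6) ∈ E(G2) ✓
  (1,2) → (φ(1),φ(2)) = (1,2) ∈ E(G2) ✓
  (1,7) → (φ(1),φ(7)) = (1,5) ∈ E(G2) ✓
  (2,6) → (φ(2),φ(6)) = (2,6) ∈ E(G2) ✓
  (2,7) → (φ(2),φ(7)) = (2,5) ∈ E(G2) ✓
  (3,4) → (φ(3),φ(4)) = (4,7) ∈ E(G2) ✓
  (3,5) → (φ(3),φ(5)) = (0,7) ∈ E(G2) ✓
  (4,5) → (φ(4),φ(5)) = (0,4) ∈ E(G2) ✓
All 11 edges of G1 map to edges of G2, and |E(G1)| = |E(G2)| = 11, so φ is a bijection on edges as well as vertices. Hence G1 ≅ G2.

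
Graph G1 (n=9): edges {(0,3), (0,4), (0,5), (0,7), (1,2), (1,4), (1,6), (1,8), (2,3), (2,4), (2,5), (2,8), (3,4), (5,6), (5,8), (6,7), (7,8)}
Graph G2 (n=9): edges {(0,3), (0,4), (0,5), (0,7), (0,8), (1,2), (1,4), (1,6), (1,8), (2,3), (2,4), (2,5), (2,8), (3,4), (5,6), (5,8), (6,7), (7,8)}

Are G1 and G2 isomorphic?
No, not isomorphic

The graphs are NOT isomorphic.

Counting edges: G1 has 17 edge(s); G2 has 18 edge(s).
Edge count is an isomorphism invariant (a bijection on vertices induces a bijection on edges), so differing edge counts rule out isomorphism.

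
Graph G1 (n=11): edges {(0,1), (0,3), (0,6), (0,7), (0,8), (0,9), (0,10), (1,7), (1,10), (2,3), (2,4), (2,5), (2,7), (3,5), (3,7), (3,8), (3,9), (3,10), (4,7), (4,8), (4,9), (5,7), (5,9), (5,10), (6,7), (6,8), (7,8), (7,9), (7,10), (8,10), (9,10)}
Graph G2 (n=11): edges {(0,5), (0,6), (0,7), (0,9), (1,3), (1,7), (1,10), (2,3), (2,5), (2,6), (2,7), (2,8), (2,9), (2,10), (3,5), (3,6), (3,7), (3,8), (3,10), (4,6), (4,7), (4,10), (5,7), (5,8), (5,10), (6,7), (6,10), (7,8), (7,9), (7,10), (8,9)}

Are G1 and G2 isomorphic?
Yes, isomorphic

The graphs are isomorphic.
One valid mapping φ: V(G1) → V(G2): 0→10, 1→1, 2→9, 3→2, 4→0, 5→8, 6→4, 7→7, 8→6, 9→5, 10→3

Verify φ preserves adjacency — for each edge of G1, its image is an edge of G2:
  (0,1) → (φ(0),φ(1)) = (1,10) ∈ E(G2) ✓
  (0,3) → (φ(0),φ(3)) = (2,10) ∈ E(G2) ✓
  (0,6) → (φ(0),φ(6)) = (4,10) ∈ E(G2) ✓
  (0,7) → (φ(0),φ(7)) = (7,10) ∈ E(G2) ✓
  (0,8) → (φ(0),φ(8)) = (6,10) ∈ E(G2) ✓
  (0,9) → (φ(0),φ(9)) = (5,10) ∈ E(G2) ✓
  (0,10) → (φ(0),φ(10)) = (3,10) ∈ E(G2) ✓
  (1,7) → (φ(1),φ(7)) = (1,7) ∈ E(G2) ✓
  (1,10) → (φ(1),φ(10)) = (1,3) ∈ E(G2) ✓
  (2,3) → (φ(2),φ(3)) = (2,9) ∈ E(G2) ✓
  (2,4) → (φ(2),φ(4)) = (0,9) ∈ E(G2) ✓
  (2,5) → (φ(2),φ(5)) = (8,9) ∈ E(G2) ✓
  (2,7) → (φ(2),φ(7)) = (7,9) ∈ E(G2) ✓
  (3,5) → (φ(3),φ(5)) = (2,8) ∈ E(G2) ✓
  (3,7) → (φ(3),φ(7)) = (2,7) ∈ E(G2) ✓
  (3,8) → (φ(3),φ(8)) = (2,6) ∈ E(G2) ✓
  (3,9) → (φ(3),φ(9)) = (2,5) ∈ E(G2) ✓
  (3,10) → (φ(3),φ(10)) = (2,3) ∈ E(G2) ✓
  (4,7) → (φ(4),φ(7)) = (0,7) ∈ E(G2) ✓
  (4,8) → (φ(4),φ(8)) = (0,6) ∈ E(G2) ✓
  (4,9) → (φ(4),φ(9)) = (0,5) ∈ E(G2) ✓
  (5,7) → (φ(5),φ(7)) = (7,8) ∈ E(G2) ✓
  (5,9) → (φ(5),φ(9)) = (5,8) ∈ E(G2) ✓
  (5,10) → (φ(5),φ(10)) = (3,8) ∈ E(G2) ✓
  (6,7) → (φ(6),φ(7)) = (4,7) ∈ E(G2) ✓
  (6,8) → (φ(6),φ(8)) = (4,6) ∈ E(G2) ✓
  (7,8) → (φ(7),φ(8)) = (6,7) ∈ E(G2) ✓
  (7,9) → (φ(7),φ(9)) = (5,7) ∈ E(G2) ✓
  (7,10) → (φ(7),φ(10)) = (3,7) ∈ E(G2) ✓
  (8,10) → (φ(8),φ(10)) = (3,6) ∈ E(G2) ✓
  (9,10) → (φ(9),φ(10)) = (3,5) ∈ E(G2) ✓
All 31 edges of G1 map to edges of G2, and |E(G1)| = |E(G2)| = 31, so φ is a bijection on edges as well as vertices. Hence G1 ≅ G2.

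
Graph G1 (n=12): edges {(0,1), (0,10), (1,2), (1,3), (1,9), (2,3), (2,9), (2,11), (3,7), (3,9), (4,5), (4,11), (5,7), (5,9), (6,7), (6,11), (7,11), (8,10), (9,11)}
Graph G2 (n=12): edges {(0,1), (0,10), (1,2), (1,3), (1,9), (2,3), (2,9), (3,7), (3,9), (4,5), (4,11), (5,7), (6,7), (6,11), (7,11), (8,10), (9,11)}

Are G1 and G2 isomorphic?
No, not isomorphic

The graphs are NOT isomorphic.

Counting edges: G1 has 19 edge(s); G2 has 17 edge(s).
Edge count is an isomorphism invariant (a bijection on vertices induces a bijection on edges), so differing edge counts rule out isomorphism.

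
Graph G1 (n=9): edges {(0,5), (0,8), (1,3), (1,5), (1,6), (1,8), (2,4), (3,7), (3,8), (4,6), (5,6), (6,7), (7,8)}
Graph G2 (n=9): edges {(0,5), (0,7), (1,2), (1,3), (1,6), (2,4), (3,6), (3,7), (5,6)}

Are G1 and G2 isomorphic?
No, not isomorphic

The graphs are NOT isomorphic.

Connected components of G1: 1 component(s) with vertex sets [[0, 1, 2, 3, 4, 5, 6, 7, 8]], sizes [9].
Connected components of G2: 2 component(s) with vertex sets [[8], [0, 1, 2, 3, 4, 5, 6, 7]], sizes [1, 8].
The number of connected components (and the multiset of component sizes) is an isomorphism invariant — an isomorphism maps each component of G1 bijectively onto a component of G2. Since G1 has 1 component(s) and G2 has 2, they cannot be isomorphic.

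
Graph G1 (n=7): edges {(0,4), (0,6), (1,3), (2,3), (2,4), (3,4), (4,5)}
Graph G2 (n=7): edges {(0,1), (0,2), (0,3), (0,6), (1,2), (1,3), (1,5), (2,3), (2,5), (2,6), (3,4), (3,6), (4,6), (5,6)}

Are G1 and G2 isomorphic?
No, not isomorphic

The graphs are NOT isomorphic.

Degrees in G1: deg(0)=2, deg(1)=1, deg(2)=2, deg(3)=3, deg(4)=4, deg(5)=1, deg(6)=1.
Sorted degree sequence of G1: [4, 3, 2, 2, 1, 1, 1].
Degrees in G2: deg(0)=4, deg(1)=4, deg(2)=5, deg(3)=5, deg(4)=2, deg(5)=3, deg(6)=5.
Sorted degree sequence of G2: [5, 5, 5, 4, 4, 3, 2].
The (sorted) degree sequence is an isomorphism invariant, so since G1 and G2 have different degree sequences they cannot be isomorphic.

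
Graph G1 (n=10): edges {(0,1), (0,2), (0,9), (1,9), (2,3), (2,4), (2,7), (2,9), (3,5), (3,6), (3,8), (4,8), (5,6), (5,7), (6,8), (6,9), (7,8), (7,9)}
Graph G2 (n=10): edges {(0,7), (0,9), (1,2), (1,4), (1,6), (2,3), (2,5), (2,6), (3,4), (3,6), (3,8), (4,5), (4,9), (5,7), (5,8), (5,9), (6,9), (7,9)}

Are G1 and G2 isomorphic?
Yes, isomorphic

The graphs are isomorphic.
One valid mapping φ: V(G1) → V(G2): 0→7, 1→0, 2→5, 3→2, 4→8, 5→1, 6→6, 7→4, 8→3, 9→9

Verify φ preserves adjacency — for each edge of G1, its image is an edge of G2:
  (0,1) → (φ(0),φ(1)) = (0,7) ∈ E(G2) ✓
  (0,2) → (φ(0),φ(2)) = (5,7) ∈ E(G2) ✓
  (0,9) → (φ(0),φ(9)) = (7,9) ∈ E(G2) ✓
  (1,9) → (φ(1),φ(9)) = (0,9) ∈ E(G2) ✓
  (2,3) → (φ(2),φ(3)) = (2,5) ∈ E(G2) ✓
  (2,4) → (φ(2),φ(4)) = (5,8) ∈ E(G2) ✓
  (2,7) → (φ(2),φ(7)) = (4,5) ∈ E(G2) ✓
  (2,9) → (φ(2),φ(9)) = (5,9) ∈ E(G2) ✓
  (3,5) → (φ(3),φ(5)) = (1,2) ∈ E(G2) ✓
  (3,6) → (φ(3),φ(6)) = (2,6) ∈ E(G2) ✓
  (3,8) → (φ(3),φ(8)) = (2,3) ∈ E(G2) ✓
  (4,8) → (φ(4),φ(8)) = (3,8) ∈ E(G2) ✓
  (5,6) → (φ(5),φ(6)) = (1,6) ∈ E(G2) ✓
  (5,7) → (φ(5),φ(7)) = (1,4) ∈ E(G2) ✓
  (6,8) → (φ(6),φ(8)) = (3,6) ∈ E(G2) ✓
  (6,9) → (φ(6),φ(9)) = (6,9) ∈ E(G2) ✓
  (7,8) → (φ(7),φ(8)) = (3,4) ∈ E(G2) ✓
  (7,9) → (φ(7),φ(9)) = (4,9) ∈ E(G2) ✓
All 18 edges of G1 map to edges of G2, and |E(G1)| = |E(G2)| = 18, so φ is a bijection on edges as well as vertices. Hence G1 ≅ G2.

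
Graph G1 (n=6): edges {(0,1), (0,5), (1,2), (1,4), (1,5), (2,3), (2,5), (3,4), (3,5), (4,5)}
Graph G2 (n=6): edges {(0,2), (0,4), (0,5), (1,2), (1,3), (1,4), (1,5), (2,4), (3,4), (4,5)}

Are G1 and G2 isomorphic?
Yes, isomorphic

The graphs are isomorphic.
One valid mapping φ: V(G1) → V(G2): 0→3, 1→1, 2→5, 3→0, 4→2, 5→4

Verify φ preserves adjacency — for each edge of G1, its image is an edge of G2:
  (0,1) → (φ(0),φ(1)) = (1,3) ∈ E(G2) ✓
  (0,5) → (φ(0),φ(5)) = (3,4) ∈ E(G2) ✓
  (1,2) → (φ(1),φ(2)) = (1,5) ∈ E(G2) ✓
  (1,4) → (φ(1),φ(4)) = (1,2) ∈ E(G2) ✓
  (1,5) → (φ(1),φ(5)) = (1,4) ∈ E(G2) ✓
  (2,3) → (φ(2),φ(3)) = (0,5) ∈ E(G2) ✓
  (2,5) → (φ(2),φ(5)) = (4,5) ∈ E(G2) ✓
  (3,4) → (φ(3),φ(4)) = (0,2) ∈ E(G2) ✓
  (3,5) → (φ(3),φ(5)) = (0,4) ∈ E(G2) ✓
  (4,5) → (φ(4),φ(5)) = (2,4) ∈ E(G2) ✓
All 10 edges of G1 map to edges of G2, and |E(G1)| = |E(G2)| = 10, so φ is a bijection on edges as well as vertices. Hence G1 ≅ G2.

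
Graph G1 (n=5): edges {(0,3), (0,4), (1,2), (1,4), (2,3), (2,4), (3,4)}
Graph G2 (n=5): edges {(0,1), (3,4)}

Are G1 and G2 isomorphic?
No, not isomorphic

The graphs are NOT isomorphic.

Counting triangles (3-cliques): G1 has 3, G2 has 0.
Triangle count is an isomorphism invariant, so differing triangle counts rule out isomorphism.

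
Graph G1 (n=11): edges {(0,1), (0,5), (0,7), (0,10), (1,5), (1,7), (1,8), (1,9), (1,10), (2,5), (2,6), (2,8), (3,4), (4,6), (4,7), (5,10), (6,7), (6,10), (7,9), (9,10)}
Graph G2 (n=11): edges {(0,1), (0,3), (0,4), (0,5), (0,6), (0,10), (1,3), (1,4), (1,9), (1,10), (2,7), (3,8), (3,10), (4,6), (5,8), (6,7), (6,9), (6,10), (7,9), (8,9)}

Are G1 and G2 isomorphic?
Yes, isomorphic

The graphs are isomorphic.
One valid mapping φ: V(G1) → V(G2): 0→10, 1→0, 2→8, 3→2, 4→7, 5→3, 6→9, 7→6, 8→5, 9→4, 10→1

Verify φ preserves adjacency — for each edge of G1, its image is an edge of G2:
  (0,1) → (φ(0),φ(1)) = (0,10) ∈ E(G2) ✓
  (0,5) → (φ(0),φ(5)) = (3,10) ∈ E(G2) ✓
  (0,7) → (φ(0),φ(7)) = (6,10) ∈ E(G2) ✓
  (0,10) → (φ(0),φ(10)) = (1,10) ∈ E(G2) ✓
  (1,5) → (φ(1),φ(5)) = (0,3) ∈ E(G2) ✓
  (1,7) → (φ(1),φ(7)) = (0,6) ∈ E(G2) ✓
  (1,8) → (φ(1),φ(8)) = (0,5) ∈ E(G2) ✓
  (1,9) → (φ(1),φ(9)) = (0,4) ∈ E(G2) ✓
  (1,10) → (φ(1),φ(10)) = (0,1) ∈ E(G2) ✓
  (2,5) → (φ(2),φ(5)) = (3,8) ∈ E(G2) ✓
  (2,6) → (φ(2),φ(6)) = (8,9) ∈ E(G2) ✓
  (2,8) → (φ(2),φ(8)) = (5,8) ∈ E(G2) ✓
  (3,4) → (φ(3),φ(4)) = (2,7) ∈ E(G2) ✓
  (4,6) → (φ(4),φ(6)) = (7,9) ∈ E(G2) ✓
  (4,7) → (φ(4),φ(7)) = (6,7) ∈ E(G2) ✓
  (5,10) → (φ(5),φ(10)) = (1,3) ∈ E(G2) ✓
  (6,7) → (φ(6),φ(7)) = (6,9) ∈ E(G2) ✓
  (6,10) → (φ(6),φ(10)) = (1,9) ∈ E(G2) ✓
  (7,9) → (φ(7),φ(9)) = (4,6) ∈ E(G2) ✓
  (9,10) → (φ(9),φ(10)) = (1,4) ∈ E(G2) ✓
All 20 edges of G1 map to edges of G2, and |E(G1)| = |E(G2)| = 20, so φ is a bijection on edges as well as vertices. Hence G1 ≅ G2.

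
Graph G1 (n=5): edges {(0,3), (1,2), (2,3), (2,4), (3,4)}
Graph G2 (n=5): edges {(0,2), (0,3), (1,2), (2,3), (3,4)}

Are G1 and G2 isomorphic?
Yes, isomorphic

The graphs are isomorphic.
One valid mapping φ: V(G1) → V(G2): 0→1, 1→4, 2→3, 3→2, 4→0

Verify φ preserves adjacency — for each edge of G1, its image is an edge of G2:
  (0,3) → (φ(0),φ(3)) = (1,2) ∈ E(G2) ✓
  (1,2) → (φ(1),φ(2)) = (3,4) ∈ E(G2) ✓
  (2,3) → (φ(2),φ(3)) = (2,3) ∈ E(G2) ✓
  (2,4) → (φ(2),φ(4)) = (0,3) ∈ E(G2) ✓
  (3,4) → (φ(3),φ(4)) = (0,2) ∈ E(G2) ✓
All 5 edges of G1 map to edges of G2, and |E(G1)| = |E(G2)| = 5, so φ is a bijection on edges as well as vertices. Hence G1 ≅ G2.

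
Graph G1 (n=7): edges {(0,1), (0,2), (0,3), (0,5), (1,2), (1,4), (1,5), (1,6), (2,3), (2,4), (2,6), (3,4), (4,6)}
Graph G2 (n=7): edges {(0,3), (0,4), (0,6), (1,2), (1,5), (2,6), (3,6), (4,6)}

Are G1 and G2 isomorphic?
No, not isomorphic

The graphs are NOT isomorphic.

Degrees in G1: deg(0)=4, deg(1)=5, deg(2)=5, deg(3)=3, deg(4)=4, deg(5)=2, deg(6)=3.
Sorted degree sequence of G1: [5, 5, 4, 4, 3, 3, 2].
Degrees in G2: deg(0)=3, deg(1)=2, deg(2)=2, deg(3)=2, deg(4)=2, deg(5)=1, deg(6)=4.
Sorted degree sequence of G2: [4, 3, 2, 2, 2, 2, 1].
The (sorted) degree sequence is an isomorphism invariant, so since G1 and G2 have different degree sequences they cannot be isomorphic.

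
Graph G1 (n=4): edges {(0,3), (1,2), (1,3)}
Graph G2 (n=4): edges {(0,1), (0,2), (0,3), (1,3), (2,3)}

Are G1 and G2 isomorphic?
No, not isomorphic

The graphs are NOT isomorphic.

Degrees in G1: deg(0)=1, deg(1)=2, deg(2)=1, deg(3)=2.
Sorted degree sequence of G1: [2, 2, 1, 1].
Degrees in G2: deg(0)=3, deg(1)=2, deg(2)=2, deg(3)=3.
Sorted degree sequence of G2: [3, 3, 2, 2].
The (sorted) degree sequence is an isomorphism invariant, so since G1 and G2 have different degree sequences they cannot be isomorphic.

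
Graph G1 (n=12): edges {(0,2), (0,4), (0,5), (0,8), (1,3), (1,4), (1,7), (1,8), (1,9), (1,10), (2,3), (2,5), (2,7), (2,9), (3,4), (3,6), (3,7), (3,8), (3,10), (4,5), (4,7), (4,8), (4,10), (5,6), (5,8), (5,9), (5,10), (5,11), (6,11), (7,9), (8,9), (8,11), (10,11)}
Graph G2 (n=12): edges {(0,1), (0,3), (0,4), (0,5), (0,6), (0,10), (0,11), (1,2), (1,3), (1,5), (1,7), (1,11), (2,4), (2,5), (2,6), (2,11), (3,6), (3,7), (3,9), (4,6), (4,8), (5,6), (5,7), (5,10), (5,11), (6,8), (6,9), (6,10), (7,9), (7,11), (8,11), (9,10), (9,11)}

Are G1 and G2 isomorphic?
Yes, isomorphic

The graphs are isomorphic.
One valid mapping φ: V(G1) → V(G2): 0→10, 1→1, 2→9, 3→11, 4→5, 5→6, 6→8, 7→7, 8→0, 9→3, 10→2, 11→4

Verify φ preserves adjacency — for each edge of G1, its image is an edge of G2:
  (0,2) → (φ(0),φ(2)) = (9,10) ∈ E(G2) ✓
  (0,4) → (φ(0),φ(4)) = (5,10) ∈ E(G2) ✓
  (0,5) → (φ(0),φ(5)) = (6,10) ∈ E(G2) ✓
  (0,8) → (φ(0),φ(8)) = (0,10) ∈ E(G2) ✓
  (1,3) → (φ(1),φ(3)) = (1,11) ∈ E(G2) ✓
  (1,4) → (φ(1),φ(4)) = (1,5) ∈ E(G2) ✓
  (1,7) → (φ(1),φ(7)) = (1,7) ∈ E(G2) ✓
  (1,8) → (φ(1),φ(8)) = (0,1) ∈ E(G2) ✓
  (1,9) → (φ(1),φ(9)) = (1,3) ∈ E(G2) ✓
  (1,10) → (φ(1),φ(10)) = (1,2) ∈ E(G2) ✓
  (2,3) → (φ(2),φ(3)) = (9,11) ∈ E(G2) ✓
  (2,5) → (φ(2),φ(5)) = (6,9) ∈ E(G2) ✓
  (2,7) → (φ(2),φ(7)) = (7,9) ∈ E(G2) ✓
  (2,9) → (φ(2),φ(9)) = (3,9) ∈ E(G2) ✓
  (3,4) → (φ(3),φ(4)) = (5,11) ∈ E(G2) ✓
  (3,6) → (φ(3),φ(6)) = (8,11) ∈ E(G2) ✓
  (3,7) → (φ(3),φ(7)) = (7,11) ∈ E(G2) ✓
  (3,8) → (φ(3),φ(8)) = (0,11) ∈ E(G2) ✓
  (3,10) → (φ(3),φ(10)) = (2,11) ∈ E(G2) ✓
  (4,5) → (φ(4),φ(5)) = (5,6) ∈ E(G2) ✓
  (4,7) → (φ(4),φ(7)) = (5,7) ∈ E(G2) ✓
  (4,8) → (φ(4),φ(8)) = (0,5) ∈ E(G2) ✓
  (4,10) → (φ(4),φ(10)) = (2,5) ∈ E(G2) ✓
  (5,6) → (φ(5),φ(6)) = (6,8) ∈ E(G2) ✓
  (5,8) → (φ(5),φ(8)) = (0,6) ∈ E(G2) ✓
  (5,9) → (φ(5),φ(9)) = (3,6) ∈ E(G2) ✓
  (5,10) → (φ(5),φ(10)) = (2,6) ∈ E(G2) ✓
  (5,11) → (φ(5),φ(11)) = (4,6) ∈ E(G2) ✓
  (6,11) → (φ(6),φ(11)) = (4,8) ∈ E(G2) ✓
  (7,9) → (φ(7),φ(9)) = (3,7) ∈ E(G2) ✓
  (8,9) → (φ(8),φ(9)) = (0,3) ∈ E(G2) ✓
  (8,11) → (φ(8),φ(11)) = (0,4) ∈ E(G2) ✓
  (10,11) → (φ(10),φ(11)) = (2,4) ∈ E(G2) ✓
All 33 edges of G1 map to edges of G2, and |E(G1)| = |E(G2)| = 33, so φ is a bijection on edges as well as vertices. Hence G1 ≅ G2.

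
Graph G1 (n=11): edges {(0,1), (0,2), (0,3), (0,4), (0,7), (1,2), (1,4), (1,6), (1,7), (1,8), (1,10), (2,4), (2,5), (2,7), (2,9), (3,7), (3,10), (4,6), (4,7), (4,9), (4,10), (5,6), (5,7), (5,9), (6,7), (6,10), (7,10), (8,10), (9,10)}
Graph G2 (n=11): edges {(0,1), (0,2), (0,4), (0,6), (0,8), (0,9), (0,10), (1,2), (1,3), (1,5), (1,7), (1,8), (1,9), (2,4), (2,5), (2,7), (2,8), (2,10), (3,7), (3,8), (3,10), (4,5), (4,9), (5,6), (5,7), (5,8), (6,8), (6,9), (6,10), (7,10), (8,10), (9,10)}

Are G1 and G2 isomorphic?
No, not isomorphic

The graphs are NOT isomorphic.

Counting triangles (3-cliques): G1 has 27, G2 has 29.
Triangle count is an isomorphism invariant, so differing triangle counts rule out isomorphism.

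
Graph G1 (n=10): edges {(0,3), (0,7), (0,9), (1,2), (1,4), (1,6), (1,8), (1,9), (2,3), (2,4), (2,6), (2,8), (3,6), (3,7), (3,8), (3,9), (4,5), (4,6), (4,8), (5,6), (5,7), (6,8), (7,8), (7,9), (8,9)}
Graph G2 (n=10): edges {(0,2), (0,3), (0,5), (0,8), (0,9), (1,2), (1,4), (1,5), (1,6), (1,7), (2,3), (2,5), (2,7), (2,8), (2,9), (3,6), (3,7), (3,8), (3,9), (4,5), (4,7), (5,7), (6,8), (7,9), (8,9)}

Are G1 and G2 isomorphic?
Yes, isomorphic

The graphs are isomorphic.
One valid mapping φ: V(G1) → V(G2): 0→4, 1→0, 2→9, 3→7, 4→8, 5→6, 6→3, 7→1, 8→2, 9→5

Verify φ preserves adjacency — for each edge of G1, its image is an edge of G2:
  (0,3) → (φ(0),φ(3)) = (4,7) ∈ E(G2) ✓
  (0,7) → (φ(0),φ(7)) = (1,4) ∈ E(G2) ✓
  (0,9) → (φ(0),φ(9)) = (4,5) ∈ E(G2) ✓
  (1,2) → (φ(1),φ(2)) = (0,9) ∈ E(G2) ✓
  (1,4) → (φ(1),φ(4)) = (0,8) ∈ E(G2) ✓
  (1,6) → (φ(1),φ(6)) = (0,3) ∈ E(G2) ✓
  (1,8) → (φ(1),φ(8)) = (0,2) ∈ E(G2) ✓
  (1,9) → (φ(1),φ(9)) = (0,5) ∈ E(G2) ✓
  (2,3) → (φ(2),φ(3)) = (7,9) ∈ E(G2) ✓
  (2,4) → (φ(2),φ(4)) = (8,9) ∈ E(G2) ✓
  (2,6) → (φ(2),φ(6)) = (3,9) ∈ E(G2) ✓
  (2,8) → (φ(2),φ(8)) = (2,9) ∈ E(G2) ✓
  (3,6) → (φ(3),φ(6)) = (3,7) ∈ E(G2) ✓
  (3,7) → (φ(3),φ(7)) = (1,7) ∈ E(G2) ✓
  (3,8) → (φ(3),φ(8)) = (2,7) ∈ E(G2) ✓
  (3,9) → (φ(3),φ(9)) = (5,7) ∈ E(G2) ✓
  (4,5) → (φ(4),φ(5)) = (6,8) ∈ E(G2) ✓
  (4,6) → (φ(4),φ(6)) = (3,8) ∈ E(G2) ✓
  (4,8) → (φ(4),φ(8)) = (2,8) ∈ E(G2) ✓
  (5,6) → (φ(5),φ(6)) = (3,6) ∈ E(G2) ✓
  (5,7) → (φ(5),φ(7)) = (1,6) ∈ E(G2) ✓
  (6,8) → (φ(6),φ(8)) = (2,3) ∈ E(G2) ✓
  (7,8) → (φ(7),φ(8)) = (1,2) ∈ E(G2) ✓
  (7,9) → (φ(7),φ(9)) = (1,5) ∈ E(G2) ✓
  (8,9) → (φ(8),φ(9)) = (2,5) ∈ E(G2) ✓
All 25 edges of G1 map to edges of G2, and |E(G1)| = |E(G2)| = 25, so φ is a bijection on edges as well as vertices. Hence G1 ≅ G2.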